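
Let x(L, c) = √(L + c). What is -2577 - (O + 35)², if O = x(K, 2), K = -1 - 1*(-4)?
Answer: -3807 - 70*√5 ≈ -3963.5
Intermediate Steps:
K = 3 (K = -1 + 4 = 3)
O = √5 (O = √(3 + 2) = √5 ≈ 2.2361)
-2577 - (O + 35)² = -2577 - (√5 + 35)² = -2577 - (35 + √5)²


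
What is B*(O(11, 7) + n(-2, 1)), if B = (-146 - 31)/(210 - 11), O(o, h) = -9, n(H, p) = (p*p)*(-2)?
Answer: 1947/199 ≈ 9.7839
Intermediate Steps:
n(H, p) = -2*p² (n(H, p) = p²*(-2) = -2*p²)
B = -177/199 ≈ -0.88945
B*(O(11, 7) + n(-2, 1)) = -177*(-9 - 2*1²)/199 = -177*(-9 - 2*1)/199 = -177*(-9 - 2)/199 = -177/199*(-11) = 1947/199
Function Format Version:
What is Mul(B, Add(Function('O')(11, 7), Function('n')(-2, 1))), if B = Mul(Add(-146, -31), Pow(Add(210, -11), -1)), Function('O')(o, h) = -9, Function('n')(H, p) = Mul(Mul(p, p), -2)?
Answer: Rational(1947, 199) ≈ 9.7839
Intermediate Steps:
Function('n')(H, p) = Mul(-2, Pow(p, 2)) (Function('n')(H, p) = Mul(Pow(p, 2), -2) = Mul(-2, Pow(p, 2)))
B = Rational(-177, 199) (B = Mul(-177, Pow(199, -1)) = Mul(-177, Rational(1, 199)) = Rational(-177, 199) ≈ -0.88945)
Mul(B, Add(Function('O')(11, 7), Function('n')(-2, 1))) = Mul(Rational(-177, 199), Add(-9, Mul(-2, Pow(1, 2)))) = Mul(Rational(-177, 199), Add(-9, Mul(-2, 1))) = Mul(Rational(-177, 199), Add(-9, -2)) = Mul(Rational(-177, 199), -11) = Rational(1947, 199)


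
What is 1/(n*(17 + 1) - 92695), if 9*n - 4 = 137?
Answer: -1/92413 ≈ -1.0821e-5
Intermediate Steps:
n = 47/3 (n = 4/9 + (1/9)*137 = 4/9 + 137/9 = 47/3 ≈ 15.667)
1/(n*(17 + 1) - 92695) = 1/(47*(17 + 1)/3 - 92695) = 1/((47/3)*18 - 92695) = 1/(282 - 92695) = 1/(-92413) = -1/92413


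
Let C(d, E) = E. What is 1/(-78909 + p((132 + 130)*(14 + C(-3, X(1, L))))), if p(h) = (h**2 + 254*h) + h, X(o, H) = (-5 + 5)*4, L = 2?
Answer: 1/14310655 ≈ 6.9878e-8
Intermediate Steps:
X(o, H) = 0 (X(o, H) = 0*4 = 0)
p(h) = h**2 + 255*h
1/(-78909 + p((132 + 130)*(14 + C(-3, X(1, L))))) = 1/(-78909 + ((132 + 130)*(14 + 0))*(255 + (132 + 130)*(14 + 0))) = 1/(-78909 + (262*14)*(255 + 262*14)) = 1/(-78909 + 3668*(255 + 3668)) = 1/(-78909 + 3668*3923) = 1/(-78909 + 14389564) = 1/14310655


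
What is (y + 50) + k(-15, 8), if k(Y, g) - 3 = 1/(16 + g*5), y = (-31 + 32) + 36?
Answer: 5041/56 ≈ 90.018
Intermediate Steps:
y = 37 (y = 1 + 36 = 37)
k(Y, g) = 3 + 1/(16 + 5*g) (k(Y, g) = 3 + 1/(16 + g*5) = 3 + 1/(16 + 5*g))
(y + 50) + k(-15, 8) = (37 + 50) + (49 + 15*8)/(16 + 5*8) = 87 + (49 + 120)/(16 + 40) = 87 + 169/56 = 5041/56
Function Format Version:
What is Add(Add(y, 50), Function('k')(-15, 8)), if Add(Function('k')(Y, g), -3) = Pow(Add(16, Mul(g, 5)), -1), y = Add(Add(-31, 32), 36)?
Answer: Rational(5041, 56) ≈ 90.018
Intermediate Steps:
y = 37 (y = Add(1, 36) = 37)
Function('k')(Y, g) = Add(3, Pow(Add(16, Mul(5, g)), -1)) (Function('k')(Y, g) = Add(3, Pow(Add(16, Mul(g, 5)), -1)) = Add(3, Pow(Add(16, Mul(5, g)), -1)))
Add(Add(y, 50), Function('k')(-15, 8)) = Add(Add(37, 50), Mul(Pow(Add(16, Mul(5, 8)), -1), Add(49, Mul(15, 8)))) = Add(87, Mul(Pow(Add(16, 40), -1), Add(49, 120))) = Add(87, Mul(Pow(56, -1), 169)) = Add(87, Mul(Rational(1, 56), 169)) = Add(87, Rational(169, 56)) = Rational(5041, 56)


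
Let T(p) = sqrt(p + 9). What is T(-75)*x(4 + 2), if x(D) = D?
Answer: 6*I*sqrt(66) ≈ 48.744*I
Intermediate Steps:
T(p) = sqrt(9 + p)
T(-75)*x(4 + 2) = sqrt(9 - 75)*(4 + 2) = sqrt(-66)*6 = (I*sqrt(66))*6 = 6*I*sqrt(66)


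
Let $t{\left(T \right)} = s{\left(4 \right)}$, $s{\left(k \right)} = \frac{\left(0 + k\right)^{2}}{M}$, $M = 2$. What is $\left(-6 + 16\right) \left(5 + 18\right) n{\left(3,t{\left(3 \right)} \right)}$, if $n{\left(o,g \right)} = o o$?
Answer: $2070$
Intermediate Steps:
$s{\left(k \right)} = \frac{k^{2}}{2}$ ($s{\left(k \right)} = \frac{\left(0 + k\right)^{2}}{2} = k^{2} \cdot \frac{1}{2} = \frac{k^{2}}{2}$)
$t{\left(T \right)} = 8$ ($t{\left(T \right)} = \frac{4^{2}}{2} = \frac{1}{2} \cdot 16 = 8$)
$n{\left(o,g \right)} = o^{2}$
$\left(-6 + 16\right) \left(5 + 18\right) n{\left(3,t{\left(3 \right)} \right)} = \left(-6 + 16\right) \left(5 + 18\right) 3^{2} = 10 \cdot 23 \cdot 9 = 230 \cdot 9 = 2070$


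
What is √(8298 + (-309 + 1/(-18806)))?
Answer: √2825434747198/18806 ≈ 89.381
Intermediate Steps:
√(8298 + (-309 + 1/(-18806))) = √(8298 + (-309 - 1/18806)) = √(8298 - 5811055/18806) = √(150241133/18806) = √2825434747198/18806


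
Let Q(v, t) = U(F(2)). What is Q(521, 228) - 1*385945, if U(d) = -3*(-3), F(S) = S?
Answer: -385936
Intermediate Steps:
U(d) = 9
Q(v, t) = 9
Q(521, 228) - 1*385945 = 9 - 1*385945 = 9 - 385945 = -385936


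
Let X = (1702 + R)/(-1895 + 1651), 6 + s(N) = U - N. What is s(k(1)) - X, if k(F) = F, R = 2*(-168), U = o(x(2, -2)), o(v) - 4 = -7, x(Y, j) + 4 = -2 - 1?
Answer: -537/122 ≈ -4.4016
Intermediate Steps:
x(Y, j) = -7 (x(Y, j) = -4 + (-2 - 1) = -4 - 3 = -7)
o(v) = -3 (o(v) = 4 - 7 = -3)
U = -3
R = -336
s(N) = -9 - N (s(N) = -6 + (-3 - N) = -9 - N)
X = -683/122 (X = (1702 - 336)/(-1895 + 1651) = 1366/(-244) = 1366*(-1/244) = -683/122 ≈ -5.5984)
s(k(1)) - X = (-9 - 1*1) - 1*(-683/122) = (-9 - 1) + 683/122 = -10 + 683/122 = -537/122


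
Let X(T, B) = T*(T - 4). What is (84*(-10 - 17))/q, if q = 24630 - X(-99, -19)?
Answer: -756/4811 ≈ -0.15714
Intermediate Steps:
X(T, B) = T*(-4 + T)
q = 14433 (q = 24630 - (-99)*(-4 - 99) = 24630 - (-99)*(-103) = 24630 - 1*10197 = 24630 - 10197 = 14433)
(84*(-10 - 17))/q = (84*(-10 - 17))/14433 = (84*(-27))*(1/14433) = -2268*1/14433 = -756/4811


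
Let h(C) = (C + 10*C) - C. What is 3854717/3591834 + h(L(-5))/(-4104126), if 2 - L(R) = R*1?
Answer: 2636665472327/2456889884514 ≈ 1.0732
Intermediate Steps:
L(R) = 2 - R
h(C) = 10*C (h(C) = 11*C - C = 10*C)
3854717/3591834 + h(L(-5))/(-4104126) = 3854717/3591834 + (10*(2 - 1*(-5)))/(-4104126) = 3854717*(1/3591834) + (10*(2 + 5))*(-1/4104126) = 3854717/3591834 + (10*7)*(-1/4104126) = 3854717/3591834 + 70*(-1/4104126) = 3854717/3591834 - 35/2052063 = 2636665472327/2456889884514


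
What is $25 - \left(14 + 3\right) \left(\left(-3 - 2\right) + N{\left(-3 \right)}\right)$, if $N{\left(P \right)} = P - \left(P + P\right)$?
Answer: $59$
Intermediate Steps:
$N{\left(P \right)} = - P$ ($N{\left(P \right)} = P - 2 P = - P$)
$25 - \left(14 + 3\right) \left(\left(-3 - 2\right) + N{\left(-3 \right)}\right) = 25 - \left(14 + 3\right) \left(\left(-3 - 2\right) - -3\right) = 25 - 17 \left(-5 + 3\right) = 25 - 17 \left(-2\right) = 25 - -34 = 25 + 34 = 59$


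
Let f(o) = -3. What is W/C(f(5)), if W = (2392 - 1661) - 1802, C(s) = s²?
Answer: -119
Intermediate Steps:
W = -1071 (W = 731 - 1802 = -1071)
W/C(f(5)) = -1071/((-3)²) = -1071/9 = -1071*⅑ = -119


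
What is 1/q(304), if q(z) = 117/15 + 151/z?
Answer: 1520/12611 ≈ 0.12053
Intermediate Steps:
q(z) = 39/5 + 151/z (q(z) = 117*(1/15) + 151/z = 39/5 + 151/z)
1/q(304) = 1/(39/5 + 151/304) = 1/(12611/1520) = 1520/12611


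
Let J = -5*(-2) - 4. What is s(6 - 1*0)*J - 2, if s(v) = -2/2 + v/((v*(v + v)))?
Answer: -15/2 ≈ -7.5000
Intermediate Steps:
J = 6 (J = 10 - 4 = 6)
s(v) = -1 + 1/(2*v) (s(v) = -2*½ + v/((v*(2*v))) = -1 + v/((2*v²)) = -1 + v*(1/(2*v²)) = -1 + 1/(2*v))
s(6 - 1*0)*J - 2 = ((½ - (6 - 1*0))/(6 - 1*0))*6 - 2 = ((½ - (6 + 0))/(6 + 0))*6 - 2 = ((½ - 1*6)/6)*6 - 2 = ((½ - 6)/6)*6 - 2 = ((⅙)*(-11/2))*6 - 2 = -11/12*6 - 2 = -11/2 - 2 = -15/2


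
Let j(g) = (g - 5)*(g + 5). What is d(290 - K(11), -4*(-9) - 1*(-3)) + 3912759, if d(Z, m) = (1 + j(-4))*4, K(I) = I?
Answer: 3912727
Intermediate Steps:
j(g) = (-5 + g)*(5 + g)
d(Z, m) = -32 (d(Z, m) = (1 + (-25 + (-4)²))*4 = (1 + (-25 + 16))*4 = (1 - 9)*4 = -8*4 = -32)
d(290 - K(11), -4*(-9) - 1*(-3)) + 3912759 = -32 + 3912759 = 3912727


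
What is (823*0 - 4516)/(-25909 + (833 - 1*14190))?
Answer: 2258/19633 ≈ 0.11501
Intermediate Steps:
(823*0 - 4516)/(-25909 + (833 - 1*14190)) = (0 - 4516)/(-25909 + (833 - 14190)) = -4516/(-25909 - 13357) = -4516/(-39266) = -4516*(-1/39266) = 2258/19633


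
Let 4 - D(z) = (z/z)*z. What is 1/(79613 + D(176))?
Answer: 1/79441 ≈ 1.2588e-5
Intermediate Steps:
D(z) = 4 - z (D(z) = 4 - z/z*z = 4 - z)
1/(79613 + D(176)) = 1/(79613 + (4 - 1*176)) = 1/(79613 + (4 - 176)) = 1/(79613 - 172) = 1/79441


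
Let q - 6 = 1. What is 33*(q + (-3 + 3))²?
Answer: 1617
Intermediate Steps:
q = 7 (q = 6 + 1 = 7)
33*(q + (-3 + 3))² = 33*(7 + (-3 + 3))² = 33*(7 + 0)² = 33*7² = 33*49 = 1617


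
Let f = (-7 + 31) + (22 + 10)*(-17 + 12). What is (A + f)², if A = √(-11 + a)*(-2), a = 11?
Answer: 18496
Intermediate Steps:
A = 0 (A = √(-11 + 11)*(-2) = √0*(-2) = 0*(-2) = 0)
f = -136 (f = 24 + 32*(-5) = 24 - 160 = -136)
(A + f)² = (0 - 136)² = (-136)² = 18496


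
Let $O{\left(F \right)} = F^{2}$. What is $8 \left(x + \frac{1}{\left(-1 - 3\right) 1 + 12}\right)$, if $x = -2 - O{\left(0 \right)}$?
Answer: $-15$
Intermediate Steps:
$x = -2$ ($x = -2 - 0^{2} = -2 - 0 = -2 + 0 = -2$)
$8 \left(x + \frac{1}{\left(-1 - 3\right) 1 + 12}\right) = 8 \left(-2 + \frac{1}{\left(-1 - 3\right) 1 + 12}\right) = 8 \left(-2 + \frac{1}{\left(-4\right) 1 + 12}\right) = 8 \left(-2 + \frac{1}{-4 + 12}\right) = 8 \left(-2 + \frac{1}{8}\right) = 8 \left(- \frac{15}{8}\right) = -15$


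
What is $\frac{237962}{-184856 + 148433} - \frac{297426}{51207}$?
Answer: $- \frac{7672822444}{621704187} \approx -12.342$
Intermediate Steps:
$\frac{237962}{-184856 + 148433} - \frac{297426}{51207} = \frac{237962}{-36423} - \frac{99142}{17069} = 237962 \left(- \frac{1}{36423}\right) - \frac{99142}{17069} = - \frac{237962}{36423} - \frac{99142}{17069} = - \frac{7672822444}{621704187}$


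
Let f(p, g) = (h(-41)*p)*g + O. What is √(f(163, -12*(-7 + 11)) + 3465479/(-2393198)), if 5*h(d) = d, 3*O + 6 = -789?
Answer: √9148134720106317130/11965990 ≈ 252.77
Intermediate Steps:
O = -265 (O = -2 + (⅓)*(-789) = -2 - 263 = -265)
h(d) = d/5
f(p, g) = -265 - 41*g*p/5 (f(p, g) = (((⅕)*(-41))*p)*g - 265 = (-41*p/5)*g - 265 = -41*g*p/5 - 265 = -265 - 41*g*p/5)
√(f(163, -12*(-7 + 11)) + 3465479/(-2393198)) = √((-265 - 41/5*(-12*(-7 + 11))*163) + 3465479/(-2393198)) = √((-265 - 41/5*(-12*4)*163) + 3465479*(-1/2393198)) = √((-265 - 41/5*(-48)*163) - 3465479/2393198) = √((-265 + 320784/5) - 3465479/2393198) = √(319459/5 - 3465479/2393198) = √(764511312487/11965990) = √9148134720106317130/11965990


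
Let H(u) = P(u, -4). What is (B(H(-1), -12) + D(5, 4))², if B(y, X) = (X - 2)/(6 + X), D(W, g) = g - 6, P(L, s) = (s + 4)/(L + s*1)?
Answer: ⅑ ≈ 0.11111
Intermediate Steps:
P(L, s) = (4 + s)/(L + s)
D(W, g) = -6 + g
H(u) = 0 (H(u) = (4 - 4)/(u - 4) = 0/(-4 + u) = 0)
B(y, X) = (-2 + X)/(6 + X)
(B(H(-1), -12) + D(5, 4))² = ((-2 - 12)/(6 - 12) + (-6 + 4))² = (-14/(-6) - 2)² = (-⅙*(-14) - 2)² = (7/3 - 2)² = (⅓)² = ⅑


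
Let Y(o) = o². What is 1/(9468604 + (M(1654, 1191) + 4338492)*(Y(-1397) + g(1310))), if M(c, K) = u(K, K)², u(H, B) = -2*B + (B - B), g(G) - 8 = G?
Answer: 1/19553527010236 ≈ 5.1142e-14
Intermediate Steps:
g(G) = 8 + G
u(H, B) = -2*B (u(H, B) = -2*B + 0 = -2*B)
M(c, K) = 4*K² (M(c, K) = (-2*K)² = 4*K²)
1/(9468604 + (M(1654, 1191) + 4338492)*(Y(-1397) + g(1310))) = 1/(9468604 + (4*1191² + 4338492)*((-1397)² + (8 + 1310))) = 1/(9468604 + (4*1418481 + 4338492)*(1951609 + 1318)) = 1/(9468604 + (5673924 + 4338492)*1952927) = 1/(9468604 + 10012416*1952927) = 1/(9468604 + 19553517541632) = 1/19553527010236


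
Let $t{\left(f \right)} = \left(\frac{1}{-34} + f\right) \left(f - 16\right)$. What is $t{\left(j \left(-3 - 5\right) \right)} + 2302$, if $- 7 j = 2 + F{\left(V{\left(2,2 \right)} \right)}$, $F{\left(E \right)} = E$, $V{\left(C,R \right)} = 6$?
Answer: $\frac{1865510}{833} \approx 2239.5$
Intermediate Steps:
$j = - \frac{8}{7}$ ($j = - \frac{2 + 6}{7} = \left(- \frac{1}{7}\right) 8 = - \frac{8}{7} \approx -1.1429$)
$t{\left(f \right)} = \left(-16 + f\right) \left(- \frac{1}{34} + f\right)$ ($t{\left(f \right)} = \left(- \frac{1}{34} + f\right) \left(-16 + f\right) = \left(-16 + f\right) \left(- \frac{1}{34} + f\right)$)
$t{\left(j \left(-3 - 5\right) \right)} + 2302 = \left(\frac{8}{17} + \left(- \frac{8 \left(-3 - 5\right)}{7}\right)^{2} - \frac{545 \left(- \frac{8 \left(-3 - 5\right)}{7}\right)}{34}\right) + 2302 = \left(\frac{8}{17} + \left(\left(- \frac{8}{7}\right) \left(-8\right)\right)^{2} - \frac{545 \left(\left(- \frac{8}{7}\right) \left(-8\right)\right)}{34}\right) + 2302 = \left(\frac{8}{17} + \left(\frac{64}{7}\right)^{2} - \frac{17440}{119}\right) + 2302 = \left(\frac{8}{17} + \frac{4096}{49} - \frac{17440}{119}\right) + 2302 = - \frac{52056}{833} + 2302 = \frac{1865510}{833}$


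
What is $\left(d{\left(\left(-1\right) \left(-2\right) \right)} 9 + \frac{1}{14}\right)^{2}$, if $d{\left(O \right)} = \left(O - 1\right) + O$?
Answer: $\frac{143641}{196} \approx 732.86$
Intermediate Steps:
$d{\left(O \right)} = -1 + 2 O$ ($d{\left(O \right)} = \left(-1 + O\right) + O = -1 + 2 O$)
$\left(d{\left(\left(-1\right) \left(-2\right) \right)} 9 + \frac{1}{14}\right)^{2} = \left(\left(-1 + 2 \left(\left(-1\right) \left(-2\right)\right)\right) 9 + \frac{1}{14}\right)^{2} = \left(\left(-1 + 2 \cdot 2\right) 9 + \frac{1}{14}\right)^{2} = \left(\left(-1 + 4\right) 9 + \frac{1}{14}\right)^{2} = \left(3 \cdot 9 + \frac{1}{14}\right)^{2} = \left(27 + \frac{1}{14}\right)^{2} = \left(\frac{379}{14}\right)^{2} = \frac{143641}{196}$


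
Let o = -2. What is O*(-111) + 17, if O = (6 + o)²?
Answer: -1759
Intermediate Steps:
O = 16 (O = (6 - 2)² = 4² = 16)
O*(-111) + 17 = 16*(-111) + 17 = -1776 + 17 = -1759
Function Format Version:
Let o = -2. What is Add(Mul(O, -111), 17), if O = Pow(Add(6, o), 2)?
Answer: -1759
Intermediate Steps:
O = 16 (O = Pow(Add(6, -2), 2) = Pow(4, 2) = 16)
Add(Mul(O, -111), 17) = Add(Mul(16, -111), 17) = Add(-1776, 17) = -1759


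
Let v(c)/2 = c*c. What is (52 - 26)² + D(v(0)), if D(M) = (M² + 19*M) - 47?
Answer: 629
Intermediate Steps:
v(c) = 2*c² (v(c) = 2*(c*c) = 2*c²)
D(M) = -47 + M² + 19*M
(52 - 26)² + D(v(0)) = (52 - 26)² + (-47 + (2*0²)² + 19*(2*0²)) = 26² + (-47 + (2*0)² + 19*(2*0)) = 676 + (-47 + 0² + 19*0) = 676 + (-47 + 0 + 0) = 676 - 47 = 629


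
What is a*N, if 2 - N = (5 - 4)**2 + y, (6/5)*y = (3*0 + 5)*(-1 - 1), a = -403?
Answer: -11284/3 ≈ -3761.3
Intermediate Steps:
y = -25/3 (y = 5*((3*0 + 5)*(-1 - 1))/6 = 5*((0 + 5)*(-2))/6 = 5*(5*(-2))/6 = (5/6)*(-10) = -25/3 ≈ -8.3333)
N = 28/3 (N = 2 - ((5 - 4)**2 - 25/3) = 2 - (1**2 - 25/3) = 2 - (1 - 25/3) = 2 - 1*(-22/3) = 2 + 22/3 = 28/3 ≈ 9.3333)
a*N = -403*28/3 = -11284/3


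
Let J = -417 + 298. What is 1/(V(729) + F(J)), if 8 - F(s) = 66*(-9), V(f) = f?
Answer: 1/1331 ≈ 0.00075131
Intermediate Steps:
J = -119
F(s) = 602 (F(s) = 8 - 66*(-9) = 8 - 1*(-594) = 8 + 594 = 602)
1/(V(729) + F(J)) = 1/(729 + 602) = 1/1331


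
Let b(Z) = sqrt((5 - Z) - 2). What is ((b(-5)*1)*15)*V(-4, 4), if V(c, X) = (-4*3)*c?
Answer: 1440*sqrt(2) ≈ 2036.5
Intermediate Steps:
V(c, X) = -12*c
b(Z) = sqrt(3 - Z)
((b(-5)*1)*15)*V(-4, 4) = ((sqrt(3 - 1*(-5))*1)*15)*(-12*(-4)) = ((sqrt(3 + 5)*1)*15)*48 = ((sqrt(8)*1)*15)*48 = (((2*sqrt(2))*1)*15)*48 = ((2*sqrt(2))*15)*48 = (30*sqrt(2))*48 = 1440*sqrt(2)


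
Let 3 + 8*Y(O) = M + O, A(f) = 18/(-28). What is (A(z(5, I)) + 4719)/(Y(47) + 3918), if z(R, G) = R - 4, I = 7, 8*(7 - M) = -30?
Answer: 352304/293055 ≈ 1.2022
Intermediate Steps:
M = 43/4 (M = 7 - ⅛*(-30) = 7 + 15/4 = 43/4 ≈ 10.750)
z(R, G) = -4 + R
A(f) = -9/14 (A(f) = 18*(-1/28) = -9/14)
Y(O) = 31/32 + O/8 (Y(O) = -3/8 + (43/4 + O)/8 = -3/8 + (43/32 + O/8) = 31/32 + O/8)
(A(z(5, I)) + 4719)/(Y(47) + 3918) = (-9/14 + 4719)/((31/32 + (⅛)*47) + 3918) = 66057/(14*((31/32 + 47/8) + 3918)) = 66057/(14*(219/32 + 3918)) = 66057/(14*(125595/32)) = (66057/14)*(32/125595) = 352304/293055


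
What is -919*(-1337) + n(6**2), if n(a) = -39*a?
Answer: 1227299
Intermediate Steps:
-919*(-1337) + n(6**2) = -919*(-1337) - 39*6**2 = 1228703 - 39*36 = 1228703 - 1404 = 1227299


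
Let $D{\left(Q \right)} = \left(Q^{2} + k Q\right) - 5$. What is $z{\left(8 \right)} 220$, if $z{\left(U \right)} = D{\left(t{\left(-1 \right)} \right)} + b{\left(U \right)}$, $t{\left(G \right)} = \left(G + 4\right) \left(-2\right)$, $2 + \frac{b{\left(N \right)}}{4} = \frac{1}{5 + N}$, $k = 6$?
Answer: $- \frac{36300}{13} \approx -2792.3$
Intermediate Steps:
$b{\left(N \right)} = -8 + \frac{4}{5 + N}$
$t{\left(G \right)} = -8 - 2 G$ ($t{\left(G \right)} = \left(4 + G\right) \left(-2\right) = -8 - 2 G$)
$D{\left(Q \right)} = -5 + Q^{2} + 6 Q$ ($D{\left(Q \right)} = \left(Q^{2} + 6 Q\right) - 5 = -5 + Q^{2} + 6 Q$)
$z{\left(U \right)} = -5 + \frac{4 \left(-9 - 2 U\right)}{5 + U}$ ($z{\left(U \right)} = \left(-5 + \left(-8 - -2\right)^{2} + 6 \left(-8 - -2\right)\right) + \frac{4 \left(-9 - 2 U\right)}{5 + U} = \left(-5 + \left(-8 + 2\right)^{2} + 6 \left(-8 + 2\right)\right) + \frac{4 \left(-9 - 2 U\right)}{5 + U} = \left(-5 + \left(-6\right)^{2} + 6 \left(-6\right)\right) + \frac{4 \left(-9 - 2 U\right)}{5 + U} = \left(-5 + 36 - 36\right) + \frac{4 \left(-9 - 2 U\right)}{5 + U} = -5 + \frac{4 \left(-9 - 2 U\right)}{5 + U}$)
$z{\left(8 \right)} 220 = \frac{-61 - 104}{5 + 8} \cdot 220 = \frac{-61 - 104}{13} \cdot 220 = \frac{1}{13} \left(-165\right) 220 = \left(- \frac{165}{13}\right) 220 = - \frac{36300}{13}$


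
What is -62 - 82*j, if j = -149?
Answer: 12156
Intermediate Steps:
-62 - 82*j = -62 - 82*(-149) = -62 + 12218 = 12156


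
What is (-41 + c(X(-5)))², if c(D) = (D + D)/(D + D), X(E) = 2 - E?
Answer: 1600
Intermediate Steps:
c(D) = 1 (c(D) = (2*D)/((2*D)) = (2*D)*(1/(2*D)) = 1)
(-41 + c(X(-5)))² = (-41 + 1)² = (-40)² = 1600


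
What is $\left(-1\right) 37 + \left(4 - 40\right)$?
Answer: $-73$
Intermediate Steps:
$\left(-1\right) 37 + \left(4 - 40\right) = -37 + \left(4 - 40\right) = -37 - 36 = -73$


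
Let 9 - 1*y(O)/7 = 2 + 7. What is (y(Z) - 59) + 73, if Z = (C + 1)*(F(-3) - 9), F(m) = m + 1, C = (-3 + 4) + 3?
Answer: 14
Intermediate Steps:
C = 4 (C = 1 + 3 = 4)
F(m) = 1 + m
Z = -55 (Z = (4 + 1)*((1 - 3) - 9) = 5*(-2 - 9) = 5*(-11) = -55)
y(O) = 0 (y(O) = 63 - 7*(2 + 7) = 63 - 7*9 = 63 - 63 = 0)
(y(Z) - 59) + 73 = (0 - 59) + 73 = -59 + 73 = 14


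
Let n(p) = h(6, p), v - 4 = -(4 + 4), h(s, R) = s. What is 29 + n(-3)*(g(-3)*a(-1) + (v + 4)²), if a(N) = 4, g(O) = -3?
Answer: -43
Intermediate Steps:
v = -4 (v = 4 - (4 + 4) = 4 - 1*8 = 4 - 8 = -4)
n(p) = 6
29 + n(-3)*(g(-3)*a(-1) + (v + 4)²) = 29 + 6*(-3*4 + (-4 + 4)²) = 29 + 6*(-12 + 0²) = 29 + 6*(-12 + 0) = 29 + 6*(-12) = 29 - 72 = -43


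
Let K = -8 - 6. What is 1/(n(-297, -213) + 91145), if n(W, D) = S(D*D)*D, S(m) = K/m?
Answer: 213/19413899 ≈ 1.0972e-5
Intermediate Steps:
K = -14
S(m) = -14/m
n(W, D) = -14/D (n(W, D) = (-14/D²)*D = -14/D)
1/(n(-297, -213) + 91145) = 1/(-14/(-213) + 91145) = 1/(-14*(-1/213) + 91145) = 1/(14/213 + 91145) = 1/(19413899/213) = 213/19413899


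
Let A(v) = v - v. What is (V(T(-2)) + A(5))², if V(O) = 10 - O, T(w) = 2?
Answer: 64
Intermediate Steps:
A(v) = 0
(V(T(-2)) + A(5))² = ((10 - 1*2) + 0)² = ((10 - 2) + 0)² = (8 + 0)² = 8² = 64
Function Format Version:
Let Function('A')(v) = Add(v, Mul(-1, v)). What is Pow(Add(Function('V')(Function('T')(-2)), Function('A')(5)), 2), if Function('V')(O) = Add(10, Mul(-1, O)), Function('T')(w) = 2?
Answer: 64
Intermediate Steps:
Function('A')(v) = 0
Pow(Add(Function('V')(Function('T')(-2)), Function('A')(5)), 2) = Pow(Add(Add(10, Mul(-1, 2)), 0), 2) = Pow(Add(Add(10, -2), 0), 2) = Pow(Add(8, 0), 2) = Pow(8, 2) = 64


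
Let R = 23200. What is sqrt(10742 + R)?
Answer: sqrt(33942) ≈ 184.23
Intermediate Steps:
sqrt(10742 + R) = sqrt(10742 + 23200) = sqrt(33942)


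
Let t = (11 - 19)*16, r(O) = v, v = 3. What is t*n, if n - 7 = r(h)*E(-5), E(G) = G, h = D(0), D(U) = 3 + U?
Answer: 1024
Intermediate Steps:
h = 3 (h = 3 + 0 = 3)
r(O) = 3
n = -8 (n = 7 + 3*(-5) = 7 - 15 = -8)
t = -128 (t = -8*16 = -128)
t*n = -128*(-8) = 1024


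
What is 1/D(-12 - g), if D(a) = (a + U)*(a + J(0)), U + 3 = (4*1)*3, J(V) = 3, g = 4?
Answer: 1/91 ≈ 0.010989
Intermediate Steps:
U = 9 (U = -3 + (4*1)*3 = -3 + 4*3 = -3 + 12 = 9)
D(a) = (3 + a)*(9 + a) (D(a) = (a + 9)*(a + 3) = (9 + a)*(3 + a) = (3 + a)*(9 + a))
1/D(-12 - g) = 1/(27 + (-12 - 1*4)² + 12*(-12 - 1*4)) = 1/(27 + (-12 - 4)² + 12*(-12 - 4)) = 1/(27 + (-16)² + 12*(-16)) = 1/(27 + 256 - 192) = 1/91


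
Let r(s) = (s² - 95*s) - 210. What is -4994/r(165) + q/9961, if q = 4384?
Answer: -313/1152630 ≈ -0.00027155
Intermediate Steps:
r(s) = -210 + s² - 95*s
-4994/r(165) + q/9961 = -4994/(-210 + 165² - 95*165) + 4384/9961 = -4994/(-210 + 27225 - 15675) + 4384*(1/9961) = -4994/11340 + 4384/9961 = -4994*1/11340 + 4384/9961 = -2497/5670 + 4384/9961 = -313/1152630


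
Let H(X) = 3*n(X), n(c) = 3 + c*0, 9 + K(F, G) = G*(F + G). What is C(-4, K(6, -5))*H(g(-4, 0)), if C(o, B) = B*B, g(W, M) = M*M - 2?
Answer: 1764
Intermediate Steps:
g(W, M) = -2 + M**2 (g(W, M) = M**2 - 2 = -2 + M**2)
K(F, G) = -9 + G*(F + G)
n(c) = 3 (n(c) = 3 + 0 = 3)
C(o, B) = B**2
H(X) = 9 (H(X) = 3*3 = 9)
C(-4, K(6, -5))*H(g(-4, 0)) = (-9 + (-5)**2 + 6*(-5))**2*9 = (-9 + 25 - 30)**2*9 = (-14)**2*9 = 196*9 = 1764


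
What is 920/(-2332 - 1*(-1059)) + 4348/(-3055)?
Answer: -8345604/3889015 ≈ -2.1459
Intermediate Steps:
920/(-2332 - 1*(-1059)) + 4348/(-3055) = 920/(-2332 + 1059) + 4348*(-1/3055) = 920/(-1273) - 4348/3055 = 920*(-1/1273) - 4348/3055 = -920/1273 - 4348/3055 = -8345604/3889015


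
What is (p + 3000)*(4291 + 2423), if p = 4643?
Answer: 51315102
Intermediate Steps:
(p + 3000)*(4291 + 2423) = (4643 + 3000)*(4291 + 2423) = 7643*6714 = 51315102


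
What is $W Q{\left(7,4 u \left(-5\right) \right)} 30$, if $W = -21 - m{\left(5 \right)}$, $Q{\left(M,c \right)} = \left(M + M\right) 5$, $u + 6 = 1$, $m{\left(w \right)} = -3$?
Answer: $-37800$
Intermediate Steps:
$u = -5$ ($u = -6 + 1 = -5$)
$Q{\left(M,c \right)} = 10 M$ ($Q{\left(M,c \right)} = 2 M 5 = 10 M$)
$W = -18$ ($W = -21 - -3 = -21 + 3 = -18$)
$W Q{\left(7,4 u \left(-5\right) \right)} 30 = - 18 \cdot 10 \cdot 7 \cdot 30 = \left(-18\right) 70 \cdot 30 = \left(-1260\right) 30 = -37800$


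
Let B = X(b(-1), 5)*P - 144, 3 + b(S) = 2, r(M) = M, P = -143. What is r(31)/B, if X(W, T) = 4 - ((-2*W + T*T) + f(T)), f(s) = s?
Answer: 31/3860 ≈ 0.0080311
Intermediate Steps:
b(S) = -1 (b(S) = -3 + 2 = -1)
X(W, T) = 4 - T - T² + 2*W (X(W, T) = 4 - ((-2*W + T*T) + T) = 4 - ((-2*W + T²) + T) = 4 - ((T² - 2*W) + T) = 4 - (T + T² - 2*W) = 4 + (-T - T² + 2*W) = 4 - T - T² + 2*W)
B = 3860 (B = (4 - 1*5 - 1*5² + 2*(-1))*(-143) - 144 = (4 - 5 - 1*25 - 2)*(-143) - 144 = (4 - 5 - 25 - 2)*(-143) - 144 = -28*(-143) - 144 = 4004 - 144 = 3860)
r(31)/B = 31/3860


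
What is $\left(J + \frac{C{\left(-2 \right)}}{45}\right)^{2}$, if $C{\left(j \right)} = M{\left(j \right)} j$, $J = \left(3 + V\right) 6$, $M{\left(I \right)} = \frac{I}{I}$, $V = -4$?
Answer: $\frac{73984}{2025} \approx 36.535$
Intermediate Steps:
$M{\left(I \right)} = 1$
$J = -6$ ($J = \left(3 - 4\right) 6 = \left(-1\right) 6 = -6$)
$C{\left(j \right)} = j$ ($C{\left(j \right)} = 1 j = j$)
$\left(J + \frac{C{\left(-2 \right)}}{45}\right)^{2} = \left(-6 - \frac{2}{45}\right)^{2} = \left(- \frac{272}{45}\right)^{2} = \frac{73984}{2025}$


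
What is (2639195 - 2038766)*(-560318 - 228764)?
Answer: -473787716178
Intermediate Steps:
(2639195 - 2038766)*(-560318 - 228764) = 600429*(-789082) = -473787716178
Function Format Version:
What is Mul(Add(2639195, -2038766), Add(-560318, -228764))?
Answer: -473787716178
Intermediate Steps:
Mul(Add(2639195, -2038766), Add(-560318, -228764)) = Mul(600429, -789082) = -473787716178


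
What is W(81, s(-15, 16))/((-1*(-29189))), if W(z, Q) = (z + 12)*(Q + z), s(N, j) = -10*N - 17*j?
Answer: -3813/29189 ≈ -0.13063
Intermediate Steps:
s(N, j) = -17*j - 10*N
W(z, Q) = (12 + z)*(Q + z)
W(81, s(-15, 16))/((-1*(-29189))) = (81**2 + 12*(-17*16 - 10*(-15)) + 12*81 + (-17*16 - 10*(-15))*81)/((-1*(-29189))) = (6561 + 12*(-272 + 150) + 972 + (-272 + 150)*81)/29189 = (6561 + 12*(-122) + 972 - 122*81)*(1/29189) = (6561 - 1464 + 972 - 9882)*(1/29189) = -3813*1/29189 = -3813/29189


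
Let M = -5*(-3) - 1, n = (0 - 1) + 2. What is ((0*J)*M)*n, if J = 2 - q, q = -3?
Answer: 0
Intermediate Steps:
J = 5 (J = 2 - 1*(-3) = 2 + 3 = 5)
n = 1 (n = -1 + 2 = 1)
M = 14 (M = 15 - 1 = 14)
((0*J)*M)*n = ((0*5)*14)*1 = (0*14)*1 = 0*1 = 0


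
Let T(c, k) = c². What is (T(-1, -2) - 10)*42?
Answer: -378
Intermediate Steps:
(T(-1, -2) - 10)*42 = ((-1)² - 10)*42 = (1 - 10)*42 = -9*42 = -378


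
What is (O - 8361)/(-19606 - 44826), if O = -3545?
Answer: 5953/32216 ≈ 0.18478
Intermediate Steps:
(O - 8361)/(-19606 - 44826) = (-3545 - 8361)/(-19606 - 44826) = -11906/(-64432) = -11906*(-1/64432) = 5953/32216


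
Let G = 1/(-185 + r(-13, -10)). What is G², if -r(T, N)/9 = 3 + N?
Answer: 1/14884 ≈ 6.7186e-5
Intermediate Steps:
r(T, N) = -27 - 9*N (r(T, N) = -9*(3 + N) = -27 - 9*N)
G = -1/122 (G = 1/(-185 + (-27 - 9*(-10))) = 1/(-185 + (-27 + 90)) = 1/(-185 + 63) = 1/(-122) = -1/122 ≈ -0.0081967)
G² = (-1/122)² = 1/14884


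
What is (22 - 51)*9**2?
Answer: -2349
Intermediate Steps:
(22 - 51)*9**2 = -29*81 = -2349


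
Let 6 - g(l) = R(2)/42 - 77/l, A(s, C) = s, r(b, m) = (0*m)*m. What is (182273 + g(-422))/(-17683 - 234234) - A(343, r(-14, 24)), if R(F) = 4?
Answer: -767358893759/2232488454 ≈ -343.72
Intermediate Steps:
r(b, m) = 0 (r(b, m) = 0*m = 0)
g(l) = 124/21 + 77/l (g(l) = 6 - (4/42 - 77/l) = 6 - (4*(1/42) - 77/l) = 6 - (2/21 - 77/l) = 6 + (-2/21 + 77/l) = 124/21 + 77/l)
(182273 + g(-422))/(-17683 - 234234) - A(343, r(-14, 24)) = (182273 + (124/21 + 77/(-422)))/(-17683 - 234234) - 1*343 = (182273 + (124/21 + 77*(-1/422)))/(-251917) - 343 = (182273 + (124/21 - 77/422))*(-1/251917) - 343 = (182273 + 50711/8862)*(-1/251917) - 343 = (1615354037/8862)*(-1/251917) - 343 = -1615354037/2232488454 - 343 = -767358893759/2232488454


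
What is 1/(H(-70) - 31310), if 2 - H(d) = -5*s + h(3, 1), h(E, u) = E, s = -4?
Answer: -1/31331 ≈ -3.1917e-5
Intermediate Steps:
H(d) = -21 (H(d) = 2 - (-5*(-4) + 3) = 2 - (20 + 3) = 2 - 1*23 = 2 - 23 = -21)
1/(H(-70) - 31310) = 1/(-21 - 31310) = 1/(-31331) = -1/31331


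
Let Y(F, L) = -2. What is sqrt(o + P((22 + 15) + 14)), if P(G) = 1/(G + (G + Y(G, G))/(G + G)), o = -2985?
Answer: I*sqrt(82304872383)/5251 ≈ 54.635*I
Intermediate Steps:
P(G) = 1/(G + (-2 + G)/(2*G)) (P(G) = 1/(G + (G - 2)/(G + G)) = 1/(G + (-2 + G)/((2*G))) = 1/(G + (-2 + G)*(1/(2*G))) = 1/(G + (-2 + G)/(2*G)))
sqrt(o + P((22 + 15) + 14)) = sqrt(-2985 + 2*((22 + 15) + 14)/(-2 + ((22 + 15) + 14) + 2*((22 + 15) + 14)**2)) = sqrt(-2985 + 2*(37 + 14)/(-2 + (37 + 14) + 2*(37 + 14)**2)) = sqrt(-2985 + 2*51/(-2 + 51 + 2*51**2)) = sqrt(-2985 + 2*51/(-2 + 51 + 2*2601)) = sqrt(-2985 + 2*51/(-2 + 51 + 5202)) = sqrt(-2985 + 2*51/5251) = sqrt(-2985 + 2*51*(1/5251)) = sqrt(-2985 + 102/5251) = sqrt(-15674133/5251) = I*sqrt(82304872383)/5251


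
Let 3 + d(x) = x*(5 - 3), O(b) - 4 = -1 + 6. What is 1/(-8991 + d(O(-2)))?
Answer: -1/8976 ≈ -0.00011141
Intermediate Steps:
O(b) = 9 (O(b) = 4 + (-1 + 6) = 4 + 5 = 9)
d(x) = -3 + 2*x (d(x) = -3 + x*(5 - 3) = -3 + x*2 = -3 + 2*x)
1/(-8991 + d(O(-2))) = 1/(-8991 + (-3 + 2*9)) = 1/(-8991 + (-3 + 18)) = 1/(-8991 + 15) = 1/(-8976) = -1/8976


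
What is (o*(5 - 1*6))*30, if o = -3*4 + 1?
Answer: 330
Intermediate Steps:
o = -11 (o = -12 + 1 = -11)
(o*(5 - 1*6))*30 = -11*(5 - 1*6)*30 = -11*(5 - 6)*30 = -11*(-1)*30 = 11*30 = 330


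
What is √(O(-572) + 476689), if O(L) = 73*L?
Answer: √434933 ≈ 659.49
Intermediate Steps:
√(O(-572) + 476689) = √(73*(-572) + 476689) = √(-41756 + 476689) = √434933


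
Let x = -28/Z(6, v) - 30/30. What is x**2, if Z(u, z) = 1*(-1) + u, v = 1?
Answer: 1089/25 ≈ 43.560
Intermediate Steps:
Z(u, z) = -1 + u
x = -33/5 (x = -28/(-1 + 6) - 30/30 = -28/5 - 30*1/30 = -28*1/5 - 1 = -28/5 - 1 = -33/5 ≈ -6.6000)
x**2 = (-33/5)**2 = 1089/25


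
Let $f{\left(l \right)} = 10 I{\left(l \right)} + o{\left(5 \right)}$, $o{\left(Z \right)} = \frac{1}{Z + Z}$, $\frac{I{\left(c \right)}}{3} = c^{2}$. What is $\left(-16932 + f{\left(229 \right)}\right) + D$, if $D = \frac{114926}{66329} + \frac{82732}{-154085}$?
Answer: $\frac{31811703725987697}{20440607930} \approx 1.5563 \cdot 10^{6}$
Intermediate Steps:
$I{\left(c \right)} = 3 c^{2}$
$o{\left(Z \right)} = \frac{1}{2 Z}$
$D = \frac{12220841882}{10220303965}$ ($D = 114926 \cdot \frac{1}{66329} + 82732 \left(- \frac{1}{154085}\right) = \frac{114926}{66329} - \frac{82732}{154085} = \frac{12220841882}{10220303965} \approx 1.1957$)
$f{\left(l \right)} = \frac{1}{10} + 30 l^{2}$ ($f{\left(l \right)} = 10 \cdot 3 l^{2} + \frac{1}{2 \cdot 5} = 30 l^{2} + \frac{1}{2} \cdot \frac{1}{5} = 30 l^{2} + \frac{1}{10} = \frac{1}{10} + 30 l^{2}$)
$\left(-16932 + f{\left(229 \right)}\right) + D = \left(-16932 + \left(\frac{1}{10} + 30 \cdot 229^{2}\right)\right) + \frac{12220841882}{10220303965} = \left(-16932 + \left(\frac{1}{10} + 30 \cdot 52441\right)\right) + \frac{12220841882}{10220303965} = \left(-16932 + \left(\frac{1}{10} + 1573230\right)\right) + \frac{12220841882}{10220303965} = \left(-16932 + \frac{15732301}{10}\right) + \frac{12220841882}{10220303965} = \frac{15562981}{10} + \frac{12220841882}{10220303965} = \frac{31811703725987697}{20440607930}$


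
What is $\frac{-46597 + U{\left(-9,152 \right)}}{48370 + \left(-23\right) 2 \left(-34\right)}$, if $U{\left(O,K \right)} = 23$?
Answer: $- \frac{23287}{24967} \approx -0.93271$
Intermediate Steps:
$\frac{-46597 + U{\left(-9,152 \right)}}{48370 + \left(-23\right) 2 \left(-34\right)} = \frac{-46597 + 23}{48370 + \left(-23\right) 2 \left(-34\right)} = - \frac{46574}{48370 - -1564} = - \frac{46574}{48370 + 1564} = - \frac{46574}{49934} = \left(-46574\right) \frac{1}{49934} = - \frac{23287}{24967}$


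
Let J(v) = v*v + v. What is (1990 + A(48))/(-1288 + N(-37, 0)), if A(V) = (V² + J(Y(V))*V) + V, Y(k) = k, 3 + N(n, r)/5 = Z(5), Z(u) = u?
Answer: -58619/639 ≈ -91.735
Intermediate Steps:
N(n, r) = 10 (N(n, r) = -15 + 5*5 = -15 + 25 = 10)
J(v) = v + v² (J(v) = v² + v = v + v²)
A(V) = V + V² + V²*(1 + V) (A(V) = (V² + (V*(1 + V))*V) + V = (V² + V²*(1 + V)) + V = V + V² + V²*(1 + V))
(1990 + A(48))/(-1288 + N(-37, 0)) = (1990 + 48*(1 + 48 + 48*(1 + 48)))/(-1288 + 10) = (1990 + 48*(1 + 48 + 48*49))/(-1278) = (1990 + 48*(1 + 48 + 2352))*(-1/1278) = (1990 + 48*2401)*(-1/1278) = (1990 + 115248)*(-1/1278) = 117238*(-1/1278) = -58619/639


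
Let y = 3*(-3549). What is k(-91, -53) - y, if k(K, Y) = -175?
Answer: 10472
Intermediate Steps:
y = -10647
k(-91, -53) - y = -175 - 1*(-10647) = -175 + 10647 = 10472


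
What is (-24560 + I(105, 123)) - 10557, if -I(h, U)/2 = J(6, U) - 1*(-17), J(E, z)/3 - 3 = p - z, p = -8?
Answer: -34383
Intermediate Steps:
J(E, z) = -15 - 3*z (J(E, z) = 9 + 3*(-8 - z) = 9 + (-24 - 3*z) = -15 - 3*z)
I(h, U) = -4 + 6*U (I(h, U) = -2*((-15 - 3*U) - 1*(-17)) = -2*((-15 - 3*U) + 17) = -2*(2 - 3*U) = -4 + 6*U)
(-24560 + I(105, 123)) - 10557 = (-24560 + (-4 + 6*123)) - 10557 = (-24560 + (-4 + 738)) - 10557 = (-24560 + 734) - 10557 = -23826 - 10557 = -34383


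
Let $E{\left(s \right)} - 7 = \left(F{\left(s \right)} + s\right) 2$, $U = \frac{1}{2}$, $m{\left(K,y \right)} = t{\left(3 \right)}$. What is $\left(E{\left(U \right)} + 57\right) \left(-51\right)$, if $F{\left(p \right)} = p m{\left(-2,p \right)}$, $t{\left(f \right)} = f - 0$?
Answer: $-3468$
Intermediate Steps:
$t{\left(f \right)} = f$ ($t{\left(f \right)} = f + 0 = f$)
$m{\left(K,y \right)} = 3$
$U = \frac{1}{2} \approx 0.5$
$F{\left(p \right)} = 3 p$ ($F{\left(p \right)} = p 3 = 3 p$)
$E{\left(s \right)} = 7 + 8 s$ ($E{\left(s \right)} = 7 + \left(3 s + s\right) 2 = 7 + 4 s 2 = 7 + 8 s$)
$\left(E{\left(U \right)} + 57\right) \left(-51\right) = \left(\left(7 + 8 \cdot \frac{1}{2}\right) + 57\right) \left(-51\right) = \left(\left(7 + 4\right) + 57\right) \left(-51\right) = \left(11 + 57\right) \left(-51\right) = 68 \left(-51\right) = -3468$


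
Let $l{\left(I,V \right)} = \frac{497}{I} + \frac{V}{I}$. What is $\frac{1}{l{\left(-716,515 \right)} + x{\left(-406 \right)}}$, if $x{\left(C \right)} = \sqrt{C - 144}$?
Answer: $- \frac{4117}{1607869} - \frac{160205 i \sqrt{22}}{17686559} \approx -0.0025605 - 0.042486 i$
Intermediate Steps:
$x{\left(C \right)} = \sqrt{-144 + C}$
$\frac{1}{l{\left(-716,515 \right)} + x{\left(-406 \right)}} = \frac{1}{\frac{497 + 515}{-716} + \sqrt{-144 - 406}} = \frac{1}{\left(- \frac{1}{716}\right) 1012 + \sqrt{-550}} = \frac{1}{- \frac{253}{179} + 5 i \sqrt{22}}$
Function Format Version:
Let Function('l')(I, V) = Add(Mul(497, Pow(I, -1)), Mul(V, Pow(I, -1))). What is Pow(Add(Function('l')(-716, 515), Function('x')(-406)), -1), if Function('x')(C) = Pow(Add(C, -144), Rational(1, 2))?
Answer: Add(Rational(-4117, 1607869), Mul(Rational(-160205, 17686559), I, Pow(22, Rational(1, 2)))) ≈ Add(-0.0025605, Mul(-0.042486, I))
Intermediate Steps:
Function('x')(C) = Pow(Add(-144, C), Rational(1, 2))
Pow(Add(Function('l')(-716, 515), Function('x')(-406)), -1) = Pow(Add(Mul(Pow(-716, -1), Add(497, 515)), Pow(Add(-144, -406), Rational(1, 2))), -1) = Pow(Add(Mul(Rational(-1, 716), 1012), Pow(-550, Rational(1, 2))), -1) = Pow(Add(Rational(-253, 179), Mul(5, I, Pow(22, Rational(1, 2)))), -1)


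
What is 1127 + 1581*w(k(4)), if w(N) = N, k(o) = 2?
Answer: 4289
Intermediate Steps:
1127 + 1581*w(k(4)) = 1127 + 1581*2 = 1127 + 3162 = 4289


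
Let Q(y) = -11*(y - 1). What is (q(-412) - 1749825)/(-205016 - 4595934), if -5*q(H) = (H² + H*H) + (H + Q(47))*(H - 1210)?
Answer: 1511087/3429250 ≈ 0.44065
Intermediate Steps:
Q(y) = 11 - 11*y (Q(y) = -11*(-1 + y) = 11 - 11*y)
q(H) = -2*H²/5 - (-1210 + H)*(-506 + H)/5 (q(H) = -((H² + H*H) + (H + (11 - 11*47))*(H - 1210))/5 = -((H² + H²) + (H + (11 - 517))*(-1210 + H))/5 = -(2*H² + (H - 506)*(-1210 + H))/5 = -(2*H² + (-506 + H)*(-1210 + H))/5 = -(2*H² + (-1210 + H)*(-506 + H))/5 = -2*H²/5 - (-1210 + H)*(-506 + H)/5)
(q(-412) - 1749825)/(-205016 - 4595934) = ((-122452 - ⅗*(-412)² + (1716/5)*(-412)) - 1749825)/(-205016 - 4595934) = ((-122452 - ⅗*169744 - 706992/5) - 1749825)/(-4800950) = ((-122452 - 509232/5 - 706992/5) - 1749825)*(-1/4800950) = (-1828484/5 - 1749825)*(-1/4800950) = -10577609/5*(-1/4800950) = 1511087/3429250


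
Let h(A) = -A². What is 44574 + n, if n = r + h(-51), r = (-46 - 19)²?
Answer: 46198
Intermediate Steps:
r = 4225 (r = (-65)² = 4225)
n = 1624 (n = 4225 - 1*(-51)² = 4225 - 1*2601 = 4225 - 2601 = 1624)
44574 + n = 44574 + 1624 = 46198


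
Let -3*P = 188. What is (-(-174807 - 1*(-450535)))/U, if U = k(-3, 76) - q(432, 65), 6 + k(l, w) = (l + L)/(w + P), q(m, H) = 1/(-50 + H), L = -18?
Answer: 33087360/917 ≈ 36082.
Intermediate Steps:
P = -188/3 (P = -⅓*188 = -188/3 ≈ -62.667)
k(l, w) = -6 + (-18 + l)/(-188/3 + w) (k(l, w) = -6 + (l - 18)/(w - 188/3) = -6 + (-18 + l)/(-188/3 + w))
U = -917/120 (U = 3*(358 - 3 - 6*76)/(-188 + 3*76) - 1/(-50 + 65) = 3*(358 - 3 - 456)/(-188 + 228) - 1/15 = 3*(-101)/40 - 1*1/15 = 3*(1/40)*(-101) - 1/15 = -303/40 - 1/15 = -917/120 ≈ -7.6417)
(-(-174807 - 1*(-450535)))/U = (-(-174807 - 1*(-450535)))/(-917/120) = -(-174807 + 450535)*(-120/917) = -1*275728*(-120/917) = -275728*(-120/917) = 33087360/917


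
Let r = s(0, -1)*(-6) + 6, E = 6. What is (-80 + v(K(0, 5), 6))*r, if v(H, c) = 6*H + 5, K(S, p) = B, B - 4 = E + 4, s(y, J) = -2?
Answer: 162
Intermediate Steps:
B = 14 (B = 4 + (6 + 4) = 4 + 10 = 14)
K(S, p) = 14
r = 18 (r = -2*(-6) + 6 = 12 + 6 = 18)
v(H, c) = 5 + 6*H
(-80 + v(K(0, 5), 6))*r = (-80 + (5 + 6*14))*18 = (-80 + (5 + 84))*18 = (-80 + 89)*18 = 9*18 = 162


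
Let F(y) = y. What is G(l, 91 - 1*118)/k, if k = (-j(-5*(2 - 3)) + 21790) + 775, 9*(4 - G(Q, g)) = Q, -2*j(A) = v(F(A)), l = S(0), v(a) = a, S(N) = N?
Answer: 8/45135 ≈ 0.00017725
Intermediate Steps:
l = 0
j(A) = -A/2
G(Q, g) = 4 - Q/9
k = 45135/2 (k = (-(-1)*(-5*(2 - 3))/2 + 21790) + 775 = (-(-1)*(-5*(-1))/2 + 21790) + 775 = (-(-1)*5/2 + 21790) + 775 = (-1*(-5/2) + 21790) + 775 = (5/2 + 21790) + 775 = 43585/2 + 775 = 45135/2 ≈ 22568.)
G(l, 91 - 1*118)/k = (4 - ⅑*0)/(45135/2) = (4 + 0)*(2/45135) = 4*(2/45135) = 8/45135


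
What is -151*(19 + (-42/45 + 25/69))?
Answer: -960058/345 ≈ -2782.8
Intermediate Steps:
-151*(19 + (-42/45 + 25/69)) = -151*(19 + (-42*1/45 + 25*(1/69))) = -151*(19 + (-14/15 + 25/69)) = -151*(19 - 197/345) = -151*6358/345 = -960058/345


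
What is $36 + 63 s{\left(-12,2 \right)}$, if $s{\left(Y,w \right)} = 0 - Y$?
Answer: $792$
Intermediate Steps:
$s{\left(Y,w \right)} = - Y$
$36 + 63 s{\left(-12,2 \right)} = 36 + 63 \left(\left(-1\right) \left(-12\right)\right) = 36 + 63 \cdot 12 = 36 + 756 = 792$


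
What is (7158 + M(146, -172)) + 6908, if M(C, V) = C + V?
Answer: 14040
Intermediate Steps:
(7158 + M(146, -172)) + 6908 = (7158 + (146 - 172)) + 6908 = (7158 - 26) + 6908 = 7132 + 6908 = 14040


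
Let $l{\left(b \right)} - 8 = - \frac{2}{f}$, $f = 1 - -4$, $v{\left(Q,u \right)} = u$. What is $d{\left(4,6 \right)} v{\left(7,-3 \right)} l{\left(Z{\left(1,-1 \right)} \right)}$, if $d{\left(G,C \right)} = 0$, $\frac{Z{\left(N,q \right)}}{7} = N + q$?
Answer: $0$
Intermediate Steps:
$Z{\left(N,q \right)} = 7 N + 7 q$ ($Z{\left(N,q \right)} = 7 \left(N + q\right) = 7 N + 7 q$)
$f = 5$ ($f = 1 + 4 = 5$)
$l{\left(b \right)} = \frac{38}{5}$ ($l{\left(b \right)} = 8 - \frac{2}{5} = \frac{38}{5}$)
$d{\left(4,6 \right)} v{\left(7,-3 \right)} l{\left(Z{\left(1,-1 \right)} \right)} = 0 \left(-3\right) \frac{38}{5} = 0 \cdot \frac{38}{5} = 0$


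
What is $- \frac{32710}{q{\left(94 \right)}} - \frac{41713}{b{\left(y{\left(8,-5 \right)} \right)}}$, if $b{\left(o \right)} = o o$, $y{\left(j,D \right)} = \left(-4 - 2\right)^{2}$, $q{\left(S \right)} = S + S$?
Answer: $- \frac{12558551}{60912} \approx -206.18$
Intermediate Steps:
$q{\left(S \right)} = 2 S$
$y{\left(j,D \right)} = 36$ ($y{\left(j,D \right)} = \left(-6\right)^{2} = 36$)
$b{\left(o \right)} = o^{2}$
$- \frac{32710}{q{\left(94 \right)}} - \frac{41713}{b{\left(y{\left(8,-5 \right)} \right)}} = - \frac{32710}{2 \cdot 94} - \frac{41713}{36^{2}} = - \frac{32710}{188} - \frac{41713}{1296} = \left(-32710\right) \frac{1}{188} - \frac{41713}{1296} = - \frac{16355}{94} - \frac{41713}{1296} = - \frac{12558551}{60912}$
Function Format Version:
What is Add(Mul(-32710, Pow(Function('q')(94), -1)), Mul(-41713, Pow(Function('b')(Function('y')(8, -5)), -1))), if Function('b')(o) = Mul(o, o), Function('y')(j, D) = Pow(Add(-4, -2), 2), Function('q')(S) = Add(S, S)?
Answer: Rational(-12558551, 60912) ≈ -206.18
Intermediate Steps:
Function('q')(S) = Mul(2, S)
Function('y')(j, D) = 36 (Function('y')(j, D) = Pow(-6, 2) = 36)
Function('b')(o) = Pow(o, 2)
Add(Mul(-32710, Pow(Function('q')(94), -1)), Mul(-41713, Pow(Function('b')(Function('y')(8, -5)), -1))) = Add(Mul(-32710, Pow(Mul(2, 94), -1)), Mul(-41713, Pow(Pow(36, 2), -1))) = Add(Mul(-32710, Pow(188, -1)), Mul(-41713, Pow(1296, -1))) = Add(Mul(-32710, Rational(1, 188)), Mul(-41713, Rational(1, 1296))) = Add(Rational(-16355, 94), Rational(-41713, 1296)) = Rational(-12558551, 60912)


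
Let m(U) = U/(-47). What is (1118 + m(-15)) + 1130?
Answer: 105671/47 ≈ 2248.3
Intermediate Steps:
m(U) = -U/47 (m(U) = U*(-1/47) = -U/47)
(1118 + m(-15)) + 1130 = (1118 - 1/47*(-15)) + 1130 = (1118 + 15/47) + 1130 = 52561/47 + 1130 = 105671/47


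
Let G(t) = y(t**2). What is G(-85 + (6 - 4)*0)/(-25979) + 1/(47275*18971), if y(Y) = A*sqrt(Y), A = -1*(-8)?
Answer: -609860711021/23299370715475 ≈ -0.026175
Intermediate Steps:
A = 8
y(Y) = 8*sqrt(Y)
G(t) = 8*sqrt(t**2)
G(-85 + (6 - 4)*0)/(-25979) + 1/(47275*18971) = (8*sqrt((-85 + (6 - 4)*0)**2))/(-25979) + 1/(47275*18971) = (8*sqrt((-85 + 2*0)**2))*(-1/25979) + (1/47275)*(1/18971) = (8*sqrt((-85 + 0)**2))*(-1/25979) + 1/896854025 = (8*sqrt((-85)**2))*(-1/25979) + 1/896854025 = (8*sqrt(7225))*(-1/25979) + 1/896854025 = (8*85)*(-1/25979) + 1/896854025 = 680*(-1/25979) + 1/896854025 = -680/25979 + 1/896854025 = -609860711021/23299370715475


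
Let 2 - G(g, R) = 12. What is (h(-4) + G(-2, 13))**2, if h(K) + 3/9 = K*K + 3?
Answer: 676/9 ≈ 75.111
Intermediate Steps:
G(g, R) = -10 (G(g, R) = 2 - 1*12 = 2 - 12 = -10)
h(K) = 8/3 + K**2 (h(K) = -1/3 + (K*K + 3) = -1/3 + (K**2 + 3) = -1/3 + (3 + K**2) = 8/3 + K**2)
(h(-4) + G(-2, 13))**2 = ((8/3 + (-4)**2) - 10)**2 = ((8/3 + 16) - 10)**2 = (56/3 - 10)**2 = (26/3)**2 = 676/9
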